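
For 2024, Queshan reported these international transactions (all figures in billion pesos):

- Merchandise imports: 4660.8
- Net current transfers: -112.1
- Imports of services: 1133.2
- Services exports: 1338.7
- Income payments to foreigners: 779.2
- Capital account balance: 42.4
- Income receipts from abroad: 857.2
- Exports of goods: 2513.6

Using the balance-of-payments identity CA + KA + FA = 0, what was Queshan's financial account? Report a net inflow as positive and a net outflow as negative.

Goods balance = 2513.6 - 4660.8 = -2147.2
Services balance = 1338.7 - 1133.2 = 205.5
Trade balance (goods + services) = -2147.2 + 205.5 = -1941.7
Net primary income = 857.2 - 779.2 = 78.0
Net secondary income = -112.1
Current account = -1941.7 + 78.0 + (-112.1) = -1975.8
Financial account = -(-1975.8 + 42.4) = 1933.4

1933.4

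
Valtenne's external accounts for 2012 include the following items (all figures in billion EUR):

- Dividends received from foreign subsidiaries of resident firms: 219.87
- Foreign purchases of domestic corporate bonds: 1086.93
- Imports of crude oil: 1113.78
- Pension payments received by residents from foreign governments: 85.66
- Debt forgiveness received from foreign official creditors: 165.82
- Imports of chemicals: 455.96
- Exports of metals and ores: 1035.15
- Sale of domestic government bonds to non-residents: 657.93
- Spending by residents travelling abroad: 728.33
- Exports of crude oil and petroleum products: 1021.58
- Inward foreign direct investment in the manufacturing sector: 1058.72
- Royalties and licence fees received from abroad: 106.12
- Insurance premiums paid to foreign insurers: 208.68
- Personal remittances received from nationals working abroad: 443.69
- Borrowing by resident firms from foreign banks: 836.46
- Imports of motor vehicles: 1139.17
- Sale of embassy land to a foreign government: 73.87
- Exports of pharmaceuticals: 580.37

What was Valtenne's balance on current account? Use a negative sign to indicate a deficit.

-153.48

Goods: 1035.15 - 1139.17 + 580.37 + 1021.58 - 1113.78 - 455.96 = -71.81
Services: 106.12 - 728.33 - 208.68 = -830.89
Primary income: 219.87
Secondary income: 443.69 + 85.66 = 529.35
Current account = (-71.81) + (-830.89) + 219.87 + 529.35 = -153.48
(Excluded from the current account — financial account: foreign purchases of domestic corporate bonds 1086.93, sale of domestic government bonds to non-residents 657.93, inward foreign direct investment in the manufacturing sector 1058.72, borrowing by resident firms from foreign banks 836.46; capital account: debt forgiveness received from foreign official creditors 165.82, sale of embassy land to a foreign government 73.87.)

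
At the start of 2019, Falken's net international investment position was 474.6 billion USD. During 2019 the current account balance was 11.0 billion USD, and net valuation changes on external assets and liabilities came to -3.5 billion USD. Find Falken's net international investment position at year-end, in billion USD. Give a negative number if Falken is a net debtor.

482.1

Change in NIIP = current account + net valuation change = 11.0 + (-3.5) = 7.5
End-of-year NIIP = 474.6 + 7.5 = 482.1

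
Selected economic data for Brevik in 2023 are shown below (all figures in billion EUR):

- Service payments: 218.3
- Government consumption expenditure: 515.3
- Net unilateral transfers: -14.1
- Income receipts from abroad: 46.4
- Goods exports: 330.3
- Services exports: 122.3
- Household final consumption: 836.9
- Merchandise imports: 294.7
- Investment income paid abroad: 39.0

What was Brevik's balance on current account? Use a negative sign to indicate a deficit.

Goods balance = 330.3 - 294.7 = 35.6
Services balance = 122.3 - 218.3 = -96.0
Trade balance (goods + services) = 35.6 + (-96.0) = -60.4
Net primary income = 46.4 - 39.0 = 7.4
Net secondary income = -14.1
Current account = -60.4 + 7.4 + (-14.1) = -67.1

-67.1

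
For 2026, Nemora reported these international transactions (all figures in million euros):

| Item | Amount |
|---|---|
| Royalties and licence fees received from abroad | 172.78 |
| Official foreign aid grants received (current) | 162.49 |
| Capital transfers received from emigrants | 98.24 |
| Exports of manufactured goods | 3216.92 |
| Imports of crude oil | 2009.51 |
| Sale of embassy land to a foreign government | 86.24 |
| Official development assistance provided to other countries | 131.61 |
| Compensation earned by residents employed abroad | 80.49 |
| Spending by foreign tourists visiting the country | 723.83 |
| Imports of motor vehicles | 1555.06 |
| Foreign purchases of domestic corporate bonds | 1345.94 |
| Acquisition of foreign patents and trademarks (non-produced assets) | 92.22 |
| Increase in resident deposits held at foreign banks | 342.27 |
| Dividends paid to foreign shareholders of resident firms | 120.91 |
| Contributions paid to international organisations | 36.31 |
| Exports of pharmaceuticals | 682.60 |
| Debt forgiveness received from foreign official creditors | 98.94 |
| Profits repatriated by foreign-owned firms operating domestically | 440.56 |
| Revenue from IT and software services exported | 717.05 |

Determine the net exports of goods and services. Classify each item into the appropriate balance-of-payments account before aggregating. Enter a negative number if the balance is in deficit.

1948.61

Goods: -2009.51 + 682.60 - 1555.06 + 3216.92 = 334.95
Services: 717.05 + 172.78 + 723.83 = 1613.66
Trade balance = 334.95 + 1613.66 = 1948.61
(Excluded from the trade balance — secondary income: official foreign aid grants received (current) 162.49, official development assistance provided to other countries 131.61, contributions paid to international organisations 36.31; capital account: capital transfers received from emigrants 98.24, sale of embassy land to a foreign government 86.24, acquisition of foreign patents and trademarks (non-produced assets) 92.22, debt forgiveness received from foreign official creditors 98.94; primary income: compensation earned by residents employed abroad 80.49, dividends paid to foreign shareholders of resident firms 120.91, profits repatriated by foreign-owned firms operating domestically 440.56; financial account: foreign purchases of domestic corporate bonds 1345.94, increase in resident deposits held at foreign banks 342.27.)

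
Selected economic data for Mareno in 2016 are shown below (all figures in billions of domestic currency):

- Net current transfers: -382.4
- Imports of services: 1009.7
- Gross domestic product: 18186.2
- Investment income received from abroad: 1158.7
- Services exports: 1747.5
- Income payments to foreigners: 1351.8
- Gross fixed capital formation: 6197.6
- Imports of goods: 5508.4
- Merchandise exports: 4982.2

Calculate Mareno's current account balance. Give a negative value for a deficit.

-363.9

Goods balance = 4982.2 - 5508.4 = -526.2
Services balance = 1747.5 - 1009.7 = 737.8
Trade balance (goods + services) = -526.2 + 737.8 = 211.6
Net primary income = 1158.7 - 1351.8 = -193.1
Net secondary income = -382.4
Current account = 211.6 + (-193.1) + (-382.4) = -363.9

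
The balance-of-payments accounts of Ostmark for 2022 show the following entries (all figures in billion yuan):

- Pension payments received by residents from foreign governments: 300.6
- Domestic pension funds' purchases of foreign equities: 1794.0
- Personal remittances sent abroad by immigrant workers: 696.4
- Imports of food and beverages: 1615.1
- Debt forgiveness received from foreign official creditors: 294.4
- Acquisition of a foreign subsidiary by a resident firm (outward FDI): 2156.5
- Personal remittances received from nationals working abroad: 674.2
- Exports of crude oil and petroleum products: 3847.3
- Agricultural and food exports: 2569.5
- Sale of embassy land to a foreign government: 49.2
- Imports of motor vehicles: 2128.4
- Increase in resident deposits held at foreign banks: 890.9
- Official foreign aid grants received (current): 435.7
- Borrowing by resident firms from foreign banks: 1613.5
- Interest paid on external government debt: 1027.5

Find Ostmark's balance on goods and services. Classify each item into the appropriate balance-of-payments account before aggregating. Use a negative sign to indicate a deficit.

2673.3

Goods: -2128.4 - 1615.1 + 2569.5 + 3847.3 = 2673.3
Trade balance = 2673.3 + 0.0 = 2673.3
(Excluded from the trade balance — secondary income: pension payments received by residents from foreign governments 300.6, personal remittances sent abroad by immigrant workers 696.4, personal remittances received from nationals working abroad 674.2, official foreign aid grants received (current) 435.7; financial account: domestic pension funds' purchases of foreign equities 1794.0, acquisition of a foreign subsidiary by a resident firm (outward FDI) 2156.5, increase in resident deposits held at foreign banks 890.9, borrowing by resident firms from foreign banks 1613.5; capital account: debt forgiveness received from foreign official creditors 294.4, sale of embassy land to a foreign government 49.2; primary income: interest paid on external government debt 1027.5.)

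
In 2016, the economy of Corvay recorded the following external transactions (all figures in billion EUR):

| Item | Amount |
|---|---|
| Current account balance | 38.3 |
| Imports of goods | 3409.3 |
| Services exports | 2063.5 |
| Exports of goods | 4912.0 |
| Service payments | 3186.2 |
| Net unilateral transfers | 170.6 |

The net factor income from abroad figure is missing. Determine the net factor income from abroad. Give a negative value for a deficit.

-512.3

Current account = goods balance + services balance + net primary income + net secondary income
Sum of the known components = 550.6
Net factor income from abroad = CA - (known components) = 38.3 - 550.6 = -512.3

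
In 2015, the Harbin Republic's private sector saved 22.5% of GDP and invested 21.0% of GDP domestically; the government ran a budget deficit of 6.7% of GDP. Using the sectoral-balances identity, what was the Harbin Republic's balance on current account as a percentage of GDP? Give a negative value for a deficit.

-5.2

By the sectoral-balances identity, CA = (S_private - I) + (T - G).
Private balance = 22.5 - 21.0 = 1.5
Government balance (T - G) = -6.7
CA = 1.5 + (-6.7) = -5.2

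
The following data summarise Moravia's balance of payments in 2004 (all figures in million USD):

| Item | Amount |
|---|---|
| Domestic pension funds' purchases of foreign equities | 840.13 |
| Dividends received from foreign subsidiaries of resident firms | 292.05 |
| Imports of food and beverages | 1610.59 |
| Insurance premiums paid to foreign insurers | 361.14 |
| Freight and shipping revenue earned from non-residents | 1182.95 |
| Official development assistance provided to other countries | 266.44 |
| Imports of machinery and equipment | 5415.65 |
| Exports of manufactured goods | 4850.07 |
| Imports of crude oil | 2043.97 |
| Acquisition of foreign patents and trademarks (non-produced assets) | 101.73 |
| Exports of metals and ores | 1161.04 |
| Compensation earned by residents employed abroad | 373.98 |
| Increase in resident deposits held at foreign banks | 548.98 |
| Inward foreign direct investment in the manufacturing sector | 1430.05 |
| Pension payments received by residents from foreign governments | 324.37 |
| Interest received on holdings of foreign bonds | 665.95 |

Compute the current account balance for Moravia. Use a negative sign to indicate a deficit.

Goods: -1610.59 - 5415.65 + 1161.04 - 2043.97 + 4850.07 = -3059.10
Services: -361.14 + 1182.95 = 821.81
Primary income: 373.98 + 665.95 + 292.05 = 1331.98
Secondary income: -266.44 + 324.37 = 57.93
Current account = (-3059.10) + 821.81 + 1331.98 + 57.93 = -847.38
(Excluded from the current account — financial account: domestic pension funds' purchases of foreign equities 840.13, increase in resident deposits held at foreign banks 548.98, inward foreign direct investment in the manufacturing sector 1430.05; capital account: acquisition of foreign patents and trademarks (non-produced assets) 101.73.)

-847.38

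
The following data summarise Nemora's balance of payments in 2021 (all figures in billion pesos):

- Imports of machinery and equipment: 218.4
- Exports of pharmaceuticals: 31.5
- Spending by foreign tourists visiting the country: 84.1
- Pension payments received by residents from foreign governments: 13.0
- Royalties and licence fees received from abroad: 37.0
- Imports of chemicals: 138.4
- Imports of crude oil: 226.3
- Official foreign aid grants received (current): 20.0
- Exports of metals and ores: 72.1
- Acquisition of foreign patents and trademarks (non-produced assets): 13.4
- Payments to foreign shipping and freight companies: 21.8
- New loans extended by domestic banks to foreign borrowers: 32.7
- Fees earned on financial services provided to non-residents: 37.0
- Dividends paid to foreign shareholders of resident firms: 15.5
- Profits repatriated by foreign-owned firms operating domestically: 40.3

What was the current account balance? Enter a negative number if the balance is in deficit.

Goods: -226.3 + 31.5 + 72.1 - 138.4 - 218.4 = -479.5
Services: 37.0 + 84.1 - 21.8 + 37.0 = 136.3
Primary income: -15.5 - 40.3 = -55.8
Secondary income: 13.0 + 20.0 = 33.0
Current account = (-479.5) + 136.3 + (-55.8) + 33.0 = -366.0
(Excluded from the current account — capital account: acquisition of foreign patents and trademarks (non-produced assets) 13.4; financial account: new loans extended by domestic banks to foreign borrowers 32.7.)

-366.0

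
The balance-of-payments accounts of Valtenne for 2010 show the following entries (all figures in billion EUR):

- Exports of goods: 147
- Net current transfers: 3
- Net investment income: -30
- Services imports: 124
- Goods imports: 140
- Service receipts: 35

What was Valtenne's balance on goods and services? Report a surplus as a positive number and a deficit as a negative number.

-82

Goods balance = 147 - 140 = 7
Services balance = 35 - 124 = -89
Trade balance (goods + services) = 7 + (-89) = -82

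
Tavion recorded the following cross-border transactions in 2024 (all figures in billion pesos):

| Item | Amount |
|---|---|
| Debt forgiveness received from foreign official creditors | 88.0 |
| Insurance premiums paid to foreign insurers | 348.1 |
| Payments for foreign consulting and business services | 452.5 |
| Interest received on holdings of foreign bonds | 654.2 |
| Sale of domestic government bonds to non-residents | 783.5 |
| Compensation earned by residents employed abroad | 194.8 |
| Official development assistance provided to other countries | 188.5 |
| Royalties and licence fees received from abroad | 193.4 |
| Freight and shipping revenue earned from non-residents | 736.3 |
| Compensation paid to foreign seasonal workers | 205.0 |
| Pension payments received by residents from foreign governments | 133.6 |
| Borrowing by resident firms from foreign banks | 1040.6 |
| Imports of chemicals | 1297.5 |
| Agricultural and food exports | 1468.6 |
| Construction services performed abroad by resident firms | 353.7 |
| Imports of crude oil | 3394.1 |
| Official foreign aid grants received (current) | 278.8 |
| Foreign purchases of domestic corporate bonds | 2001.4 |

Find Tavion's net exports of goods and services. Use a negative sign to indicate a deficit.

Goods: -1297.5 - 3394.1 + 1468.6 = -3223.0
Services: -348.1 + 193.4 + 736.3 - 452.5 + 353.7 = 482.8
Trade balance = -3223.0 + 482.8 = -2740.2
(Excluded from the trade balance — capital account: debt forgiveness received from foreign official creditors 88.0; primary income: interest received on holdings of foreign bonds 654.2, compensation earned by residents employed abroad 194.8, compensation paid to foreign seasonal workers 205.0; financial account: sale of domestic government bonds to non-residents 783.5, borrowing by resident firms from foreign banks 1040.6, foreign purchases of domestic corporate bonds 2001.4; secondary income: official development assistance provided to other countries 188.5, pension payments received by residents from foreign governments 133.6, official foreign aid grants received (current) 278.8.)

-2740.2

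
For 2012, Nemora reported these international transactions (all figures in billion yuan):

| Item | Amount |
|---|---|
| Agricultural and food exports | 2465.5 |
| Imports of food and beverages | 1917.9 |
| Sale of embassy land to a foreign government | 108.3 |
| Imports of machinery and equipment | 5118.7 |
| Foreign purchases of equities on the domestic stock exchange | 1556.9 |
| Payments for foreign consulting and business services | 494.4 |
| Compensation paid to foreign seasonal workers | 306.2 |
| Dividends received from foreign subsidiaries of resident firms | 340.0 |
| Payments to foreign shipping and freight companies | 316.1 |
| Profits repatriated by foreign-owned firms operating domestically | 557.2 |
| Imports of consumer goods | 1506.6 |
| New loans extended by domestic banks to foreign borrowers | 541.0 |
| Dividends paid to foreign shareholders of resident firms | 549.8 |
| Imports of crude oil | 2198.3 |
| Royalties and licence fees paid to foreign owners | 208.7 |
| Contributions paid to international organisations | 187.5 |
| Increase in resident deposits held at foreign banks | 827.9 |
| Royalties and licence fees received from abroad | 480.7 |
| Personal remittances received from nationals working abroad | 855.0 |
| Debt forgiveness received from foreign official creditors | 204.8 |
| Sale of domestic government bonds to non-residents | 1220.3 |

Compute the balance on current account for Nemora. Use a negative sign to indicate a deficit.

Goods: 2465.5 - 1506.6 - 5118.7 - 2198.3 - 1917.9 = -8276.0
Services: -316.1 - 208.7 + 480.7 - 494.4 = -538.5
Primary income: -557.2 + 340.0 - 306.2 - 549.8 = -1073.2
Secondary income: -187.5 + 855.0 = 667.5
Current account = (-8276.0) + (-538.5) + (-1073.2) + 667.5 = -9220.2
(Excluded from the current account — capital account: sale of embassy land to a foreign government 108.3, debt forgiveness received from foreign official creditors 204.8; financial account: foreign purchases of equities on the domestic stock exchange 1556.9, new loans extended by domestic banks to foreign borrowers 541.0, increase in resident deposits held at foreign banks 827.9, sale of domestic government bonds to non-residents 1220.3.)

-9220.2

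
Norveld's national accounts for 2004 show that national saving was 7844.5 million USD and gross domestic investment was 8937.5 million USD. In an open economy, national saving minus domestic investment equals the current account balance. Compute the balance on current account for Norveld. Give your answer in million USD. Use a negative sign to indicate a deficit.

CA = S - I = 7844.5 - 8937.5 = -1093.0

-1093.0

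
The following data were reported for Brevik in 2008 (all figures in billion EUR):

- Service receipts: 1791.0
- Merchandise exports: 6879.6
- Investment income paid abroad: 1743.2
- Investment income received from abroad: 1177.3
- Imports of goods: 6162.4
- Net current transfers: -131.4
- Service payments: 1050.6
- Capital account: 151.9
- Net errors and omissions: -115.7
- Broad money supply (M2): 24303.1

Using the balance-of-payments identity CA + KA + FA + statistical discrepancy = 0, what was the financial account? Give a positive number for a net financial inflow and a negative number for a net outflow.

-796.5

Goods balance = 6879.6 - 6162.4 = 717.2
Services balance = 1791.0 - 1050.6 = 740.4
Trade balance (goods + services) = 717.2 + 740.4 = 1457.6
Net primary income = 1177.3 - 1743.2 = -565.9
Net secondary income = -131.4
Current account = 1457.6 + (-565.9) + (-131.4) = 760.3
Financial account = -(760.3 + 151.9 + (-115.7)) = -796.5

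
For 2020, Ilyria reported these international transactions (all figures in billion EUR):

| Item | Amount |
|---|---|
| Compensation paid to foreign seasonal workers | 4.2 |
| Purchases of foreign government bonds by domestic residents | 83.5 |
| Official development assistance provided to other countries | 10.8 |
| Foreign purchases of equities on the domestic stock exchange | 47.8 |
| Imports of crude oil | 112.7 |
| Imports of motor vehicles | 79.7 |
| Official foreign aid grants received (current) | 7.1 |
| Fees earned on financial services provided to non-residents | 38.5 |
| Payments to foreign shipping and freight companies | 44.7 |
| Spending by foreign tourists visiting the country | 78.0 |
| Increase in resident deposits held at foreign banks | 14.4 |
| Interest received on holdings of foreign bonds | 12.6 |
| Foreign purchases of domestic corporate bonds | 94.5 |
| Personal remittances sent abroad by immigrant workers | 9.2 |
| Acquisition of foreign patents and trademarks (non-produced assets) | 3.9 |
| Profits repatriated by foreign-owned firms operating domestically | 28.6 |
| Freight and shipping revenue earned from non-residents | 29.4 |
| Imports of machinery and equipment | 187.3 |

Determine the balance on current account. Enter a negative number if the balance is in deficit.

Goods: -112.7 - 187.3 - 79.7 = -379.7
Services: 38.5 + 29.4 - 44.7 + 78.0 = 101.2
Primary income: -28.6 + 12.6 - 4.2 = -20.2
Secondary income: 7.1 - 9.2 - 10.8 = -12.9
Current account = (-379.7) + 101.2 + (-20.2) + (-12.9) = -311.6
(Excluded from the current account — financial account: purchases of foreign government bonds by domestic residents 83.5, foreign purchases of equities on the domestic stock exchange 47.8, increase in resident deposits held at foreign banks 14.4, foreign purchases of domestic corporate bonds 94.5; capital account: acquisition of foreign patents and trademarks (non-produced assets) 3.9.)

-311.6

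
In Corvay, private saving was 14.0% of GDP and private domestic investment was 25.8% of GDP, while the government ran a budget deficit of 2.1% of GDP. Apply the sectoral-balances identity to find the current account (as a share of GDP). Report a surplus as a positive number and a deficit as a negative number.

-13.9

By the sectoral-balances identity, CA = (S_private - I) + (T - G).
Private balance = 14.0 - 25.8 = -11.8
Government balance (T - G) = -2.1
CA = -11.8 + (-2.1) = -13.9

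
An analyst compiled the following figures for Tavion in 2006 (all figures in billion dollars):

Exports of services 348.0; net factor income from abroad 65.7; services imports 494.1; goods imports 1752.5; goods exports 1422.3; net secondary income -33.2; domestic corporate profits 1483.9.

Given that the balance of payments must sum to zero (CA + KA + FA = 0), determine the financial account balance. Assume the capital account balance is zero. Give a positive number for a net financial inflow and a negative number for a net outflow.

443.8

Goods balance = 1422.3 - 1752.5 = -330.2
Services balance = 348.0 - 494.1 = -146.1
Trade balance (goods + services) = -330.2 + (-146.1) = -476.3
Net primary income = 65.7
Net secondary income = -33.2
Current account = -476.3 + 65.7 + (-33.2) = -443.8
Financial account = -(-443.8) = 443.8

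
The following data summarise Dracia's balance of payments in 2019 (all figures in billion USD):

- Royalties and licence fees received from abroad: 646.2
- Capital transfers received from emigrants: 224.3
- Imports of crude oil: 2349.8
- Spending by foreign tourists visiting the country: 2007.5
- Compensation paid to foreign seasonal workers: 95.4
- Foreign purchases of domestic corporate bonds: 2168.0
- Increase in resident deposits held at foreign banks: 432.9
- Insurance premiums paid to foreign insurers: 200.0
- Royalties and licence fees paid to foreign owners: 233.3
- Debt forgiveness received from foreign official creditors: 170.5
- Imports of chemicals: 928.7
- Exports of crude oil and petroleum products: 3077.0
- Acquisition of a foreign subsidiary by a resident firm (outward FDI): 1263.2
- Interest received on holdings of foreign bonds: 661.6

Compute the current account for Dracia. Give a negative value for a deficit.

2585.1

Goods: -2349.8 - 928.7 + 3077.0 = -201.5
Services: -200.0 - 233.3 + 2007.5 + 646.2 = 2220.4
Primary income: 661.6 - 95.4 = 566.2
Current account = (-201.5) + 2220.4 + 566.2 = 2585.1
(Excluded from the current account — capital account: capital transfers received from emigrants 224.3, debt forgiveness received from foreign official creditors 170.5; financial account: foreign purchases of domestic corporate bonds 2168.0, increase in resident deposits held at foreign banks 432.9, acquisition of a foreign subsidiary by a resident firm (outward FDI) 1263.2.)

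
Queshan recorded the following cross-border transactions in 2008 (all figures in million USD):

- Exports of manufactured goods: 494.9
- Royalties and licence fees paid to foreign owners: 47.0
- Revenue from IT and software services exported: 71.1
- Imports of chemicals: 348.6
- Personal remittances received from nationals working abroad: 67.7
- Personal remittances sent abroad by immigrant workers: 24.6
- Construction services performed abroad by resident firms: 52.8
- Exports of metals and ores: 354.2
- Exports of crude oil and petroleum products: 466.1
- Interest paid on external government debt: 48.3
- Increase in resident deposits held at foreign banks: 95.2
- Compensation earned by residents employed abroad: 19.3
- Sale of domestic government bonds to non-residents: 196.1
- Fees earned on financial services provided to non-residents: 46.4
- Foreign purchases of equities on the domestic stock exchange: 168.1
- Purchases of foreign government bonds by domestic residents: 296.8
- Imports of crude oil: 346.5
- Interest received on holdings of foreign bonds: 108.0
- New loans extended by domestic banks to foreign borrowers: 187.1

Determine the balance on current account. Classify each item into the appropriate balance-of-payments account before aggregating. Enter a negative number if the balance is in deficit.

Goods: 494.9 + 466.1 - 348.6 + 354.2 - 346.5 = 620.1
Services: 46.4 + 52.8 - 47.0 + 71.1 = 123.3
Primary income: 108.0 + 19.3 - 48.3 = 79.0
Secondary income: -24.6 + 67.7 = 43.1
Current account = 620.1 + 123.3 + 79.0 + 43.1 = 865.5
(Excluded from the current account — financial account: increase in resident deposits held at foreign banks 95.2, sale of domestic government bonds to non-residents 196.1, foreign purchases of equities on the domestic stock exchange 168.1, purchases of foreign government bonds by domestic residents 296.8, new loans extended by domestic banks to foreign borrowers 187.1.)

865.5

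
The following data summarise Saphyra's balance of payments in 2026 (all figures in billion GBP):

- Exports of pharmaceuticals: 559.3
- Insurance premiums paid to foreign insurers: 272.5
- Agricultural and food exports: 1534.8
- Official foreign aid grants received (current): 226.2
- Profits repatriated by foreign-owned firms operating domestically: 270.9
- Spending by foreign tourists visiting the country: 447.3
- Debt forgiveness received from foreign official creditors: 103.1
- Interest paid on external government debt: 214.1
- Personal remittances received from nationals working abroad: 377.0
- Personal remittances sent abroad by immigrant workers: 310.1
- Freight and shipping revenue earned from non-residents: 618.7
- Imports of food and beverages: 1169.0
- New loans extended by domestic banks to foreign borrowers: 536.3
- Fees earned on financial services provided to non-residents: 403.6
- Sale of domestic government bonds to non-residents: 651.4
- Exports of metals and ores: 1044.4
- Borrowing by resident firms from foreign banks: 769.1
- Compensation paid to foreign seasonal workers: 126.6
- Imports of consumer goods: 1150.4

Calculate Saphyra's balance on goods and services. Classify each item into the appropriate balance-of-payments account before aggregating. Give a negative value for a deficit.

2016.2

Goods: -1150.4 + 559.3 - 1169.0 + 1534.8 + 1044.4 = 819.1
Services: 618.7 + 403.6 + 447.3 - 272.5 = 1197.1
Trade balance = 819.1 + 1197.1 = 2016.2
(Excluded from the trade balance — secondary income: official foreign aid grants received (current) 226.2, personal remittances received from nationals working abroad 377.0, personal remittances sent abroad by immigrant workers 310.1; primary income: profits repatriated by foreign-owned firms operating domestically 270.9, interest paid on external government debt 214.1, compensation paid to foreign seasonal workers 126.6; capital account: debt forgiveness received from foreign official creditors 103.1; financial account: new loans extended by domestic banks to foreign borrowers 536.3, sale of domestic government bonds to non-residents 651.4, borrowing by resident firms from foreign banks 769.1.)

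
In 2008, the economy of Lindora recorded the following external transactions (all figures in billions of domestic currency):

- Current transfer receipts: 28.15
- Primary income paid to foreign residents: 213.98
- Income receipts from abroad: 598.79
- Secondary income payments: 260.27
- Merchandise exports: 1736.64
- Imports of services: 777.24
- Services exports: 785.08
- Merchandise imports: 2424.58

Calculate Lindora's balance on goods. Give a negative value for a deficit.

-687.94

Goods balance = 1736.64 - 2424.58 = -687.94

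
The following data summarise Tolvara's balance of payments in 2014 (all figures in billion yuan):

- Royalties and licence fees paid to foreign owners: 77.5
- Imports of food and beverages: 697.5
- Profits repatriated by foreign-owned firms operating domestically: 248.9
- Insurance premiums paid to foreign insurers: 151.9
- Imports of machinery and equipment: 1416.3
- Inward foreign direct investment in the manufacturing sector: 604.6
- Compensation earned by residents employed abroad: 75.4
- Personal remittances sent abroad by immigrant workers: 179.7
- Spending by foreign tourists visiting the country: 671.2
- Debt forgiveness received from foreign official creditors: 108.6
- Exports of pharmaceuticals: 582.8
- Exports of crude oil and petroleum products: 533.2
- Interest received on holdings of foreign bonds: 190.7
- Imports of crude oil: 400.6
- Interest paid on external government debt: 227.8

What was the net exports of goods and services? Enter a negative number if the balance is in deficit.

Goods: 582.8 - 400.6 - 697.5 + 533.2 - 1416.3 = -1398.4
Services: -77.5 + 671.2 - 151.9 = 441.8
Trade balance = -1398.4 + 441.8 = -956.6
(Excluded from the trade balance — primary income: profits repatriated by foreign-owned firms operating domestically 248.9, compensation earned by residents employed abroad 75.4, interest received on holdings of foreign bonds 190.7, interest paid on external government debt 227.8; financial account: inward foreign direct investment in the manufacturing sector 604.6; secondary income: personal remittances sent abroad by immigrant workers 179.7; capital account: debt forgiveness received from foreign official creditors 108.6.)

-956.6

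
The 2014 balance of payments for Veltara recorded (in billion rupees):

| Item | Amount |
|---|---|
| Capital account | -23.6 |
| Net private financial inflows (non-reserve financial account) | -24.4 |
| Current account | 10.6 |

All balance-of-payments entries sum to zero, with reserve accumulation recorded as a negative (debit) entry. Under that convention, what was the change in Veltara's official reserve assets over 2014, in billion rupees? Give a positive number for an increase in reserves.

-37.4

Official reserve transactions balance = -(10.6 + (-23.6) + (-24.4)) = 37.4
An accumulation of reserves is recorded as a debit (negative entry), so the change in the stock of reserves is the negative of that balance.
Change in official reserves = -(37.4) = -37.4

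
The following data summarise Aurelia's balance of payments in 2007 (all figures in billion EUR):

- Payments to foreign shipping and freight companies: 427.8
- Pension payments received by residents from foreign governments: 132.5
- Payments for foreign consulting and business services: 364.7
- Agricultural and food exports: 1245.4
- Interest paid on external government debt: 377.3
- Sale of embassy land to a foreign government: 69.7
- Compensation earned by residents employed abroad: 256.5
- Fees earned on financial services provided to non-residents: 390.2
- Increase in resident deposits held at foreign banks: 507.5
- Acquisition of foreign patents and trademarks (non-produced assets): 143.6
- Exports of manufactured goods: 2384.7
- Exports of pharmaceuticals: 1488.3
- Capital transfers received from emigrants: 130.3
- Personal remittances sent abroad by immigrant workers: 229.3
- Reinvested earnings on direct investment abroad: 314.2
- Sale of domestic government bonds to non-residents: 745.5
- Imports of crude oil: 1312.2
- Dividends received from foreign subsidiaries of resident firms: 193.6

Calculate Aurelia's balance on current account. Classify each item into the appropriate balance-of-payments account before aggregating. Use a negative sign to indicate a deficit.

3694.1

Goods: 2384.7 + 1488.3 - 1312.2 + 1245.4 = 3806.2
Services: -427.8 + 390.2 - 364.7 = -402.3
Primary income: 193.6 + 256.5 - 377.3 + 314.2 = 387.0
Secondary income: -229.3 + 132.5 = -96.8
Current account = 3806.2 + (-402.3) + 387.0 + (-96.8) = 3694.1
(Excluded from the current account — capital account: sale of embassy land to a foreign government 69.7, acquisition of foreign patents and trademarks (non-produced assets) 143.6, capital transfers received from emigrants 130.3; financial account: increase in resident deposits held at foreign banks 507.5, sale of domestic government bonds to non-residents 745.5.)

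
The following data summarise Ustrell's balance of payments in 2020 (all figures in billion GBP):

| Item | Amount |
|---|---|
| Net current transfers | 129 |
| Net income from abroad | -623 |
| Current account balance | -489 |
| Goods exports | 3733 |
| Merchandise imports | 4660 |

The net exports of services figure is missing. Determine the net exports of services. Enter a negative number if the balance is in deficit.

932

Current account = goods balance + services balance + net primary income + net secondary income
Sum of the known components = -1421
Net exports of services = CA - (known components) = -489 - (-1421) = 932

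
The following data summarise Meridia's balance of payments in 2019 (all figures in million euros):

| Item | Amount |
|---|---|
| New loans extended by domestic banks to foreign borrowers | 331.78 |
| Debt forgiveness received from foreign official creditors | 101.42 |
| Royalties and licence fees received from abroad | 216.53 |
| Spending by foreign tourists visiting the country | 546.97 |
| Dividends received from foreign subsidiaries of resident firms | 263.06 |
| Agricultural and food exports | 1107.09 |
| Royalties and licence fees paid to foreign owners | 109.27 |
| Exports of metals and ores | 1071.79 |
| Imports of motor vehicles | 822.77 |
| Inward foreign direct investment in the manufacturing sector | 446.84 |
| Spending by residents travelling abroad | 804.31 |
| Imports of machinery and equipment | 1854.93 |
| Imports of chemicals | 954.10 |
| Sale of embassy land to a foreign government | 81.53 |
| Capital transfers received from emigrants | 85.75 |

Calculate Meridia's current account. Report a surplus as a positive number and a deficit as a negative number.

-1339.94

Goods: 1071.79 - 1854.93 + 1107.09 - 954.10 - 822.77 = -1452.92
Services: 546.97 + 216.53 - 804.31 - 109.27 = -150.08
Primary income: 263.06
Current account = (-1452.92) + (-150.08) + 263.06 = -1339.94
(Excluded from the current account — financial account: new loans extended by domestic banks to foreign borrowers 331.78, inward foreign direct investment in the manufacturing sector 446.84; capital account: debt forgiveness received from foreign official creditors 101.42, sale of embassy land to a foreign government 81.53, capital transfers received from emigrants 85.75.)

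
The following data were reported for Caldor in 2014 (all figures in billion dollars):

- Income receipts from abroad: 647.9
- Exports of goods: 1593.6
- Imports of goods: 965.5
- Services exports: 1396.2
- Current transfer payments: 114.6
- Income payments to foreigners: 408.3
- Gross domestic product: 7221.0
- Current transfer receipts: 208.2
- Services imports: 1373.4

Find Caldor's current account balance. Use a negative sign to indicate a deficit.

Goods balance = 1593.6 - 965.5 = 628.1
Services balance = 1396.2 - 1373.4 = 22.8
Trade balance (goods + services) = 628.1 + 22.8 = 650.9
Net primary income = 647.9 - 408.3 = 239.6
Net secondary income = 208.2 - 114.6 = 93.6
Current account = 650.9 + 239.6 + 93.6 = 984.1

984.1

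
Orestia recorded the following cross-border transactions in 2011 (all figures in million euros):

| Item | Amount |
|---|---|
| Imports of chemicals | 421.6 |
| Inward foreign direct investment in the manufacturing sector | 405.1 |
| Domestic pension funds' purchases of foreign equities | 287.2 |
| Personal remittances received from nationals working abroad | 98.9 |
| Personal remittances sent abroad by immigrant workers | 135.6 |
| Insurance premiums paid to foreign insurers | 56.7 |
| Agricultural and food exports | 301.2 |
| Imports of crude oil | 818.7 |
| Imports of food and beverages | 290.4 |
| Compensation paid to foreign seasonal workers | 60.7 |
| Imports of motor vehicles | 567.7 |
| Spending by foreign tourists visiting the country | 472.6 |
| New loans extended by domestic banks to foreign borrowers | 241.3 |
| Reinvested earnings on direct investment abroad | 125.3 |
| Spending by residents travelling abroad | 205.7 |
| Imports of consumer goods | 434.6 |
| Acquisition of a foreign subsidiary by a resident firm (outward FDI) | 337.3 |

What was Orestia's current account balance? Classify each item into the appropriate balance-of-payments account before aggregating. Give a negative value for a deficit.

-1993.7

Goods: -290.4 - 434.6 + 301.2 - 421.6 - 818.7 - 567.7 = -2231.8
Services: -205.7 - 56.7 + 472.6 = 210.2
Primary income: 125.3 - 60.7 = 64.6
Secondary income: 98.9 - 135.6 = -36.7
Current account = (-2231.8) + 210.2 + 64.6 + (-36.7) = -1993.7
(Excluded from the current account — financial account: inward foreign direct investment in the manufacturing sector 405.1, domestic pension funds' purchases of foreign equities 287.2, new loans extended by domestic banks to foreign borrowers 241.3, acquisition of a foreign subsidiary by a resident firm (outward FDI) 337.3.)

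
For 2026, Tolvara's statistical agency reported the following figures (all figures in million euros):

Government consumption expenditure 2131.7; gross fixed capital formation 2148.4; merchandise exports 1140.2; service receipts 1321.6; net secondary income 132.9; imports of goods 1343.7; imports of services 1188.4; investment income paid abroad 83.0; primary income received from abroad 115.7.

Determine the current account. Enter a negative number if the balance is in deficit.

95.3

Goods balance = 1140.2 - 1343.7 = -203.5
Services balance = 1321.6 - 1188.4 = 133.2
Trade balance (goods + services) = -203.5 + 133.2 = -70.3
Net primary income = 115.7 - 83.0 = 32.7
Net secondary income = 132.9
Current account = -70.3 + 32.7 + 132.9 = 95.3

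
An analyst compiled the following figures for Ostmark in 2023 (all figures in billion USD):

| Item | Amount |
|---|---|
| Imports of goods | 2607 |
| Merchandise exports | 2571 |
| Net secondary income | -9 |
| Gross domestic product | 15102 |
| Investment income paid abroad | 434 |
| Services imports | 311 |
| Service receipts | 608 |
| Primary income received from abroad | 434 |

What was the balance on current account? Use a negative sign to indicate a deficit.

252

Goods balance = 2571 - 2607 = -36
Services balance = 608 - 311 = 297
Trade balance (goods + services) = -36 + 297 = 261
Net primary income = 434 - 434 = 0
Net secondary income = -9
Current account = 261 + 0 + (-9) = 252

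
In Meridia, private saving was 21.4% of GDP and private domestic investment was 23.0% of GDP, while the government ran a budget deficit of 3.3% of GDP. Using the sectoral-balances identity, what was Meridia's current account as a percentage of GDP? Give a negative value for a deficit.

-4.9

By the sectoral-balances identity, CA = (S_private - I) + (T - G).
Private balance = 21.4 - 23.0 = -1.6
Government balance (T - G) = -3.3
CA = -1.6 + (-3.3) = -4.9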